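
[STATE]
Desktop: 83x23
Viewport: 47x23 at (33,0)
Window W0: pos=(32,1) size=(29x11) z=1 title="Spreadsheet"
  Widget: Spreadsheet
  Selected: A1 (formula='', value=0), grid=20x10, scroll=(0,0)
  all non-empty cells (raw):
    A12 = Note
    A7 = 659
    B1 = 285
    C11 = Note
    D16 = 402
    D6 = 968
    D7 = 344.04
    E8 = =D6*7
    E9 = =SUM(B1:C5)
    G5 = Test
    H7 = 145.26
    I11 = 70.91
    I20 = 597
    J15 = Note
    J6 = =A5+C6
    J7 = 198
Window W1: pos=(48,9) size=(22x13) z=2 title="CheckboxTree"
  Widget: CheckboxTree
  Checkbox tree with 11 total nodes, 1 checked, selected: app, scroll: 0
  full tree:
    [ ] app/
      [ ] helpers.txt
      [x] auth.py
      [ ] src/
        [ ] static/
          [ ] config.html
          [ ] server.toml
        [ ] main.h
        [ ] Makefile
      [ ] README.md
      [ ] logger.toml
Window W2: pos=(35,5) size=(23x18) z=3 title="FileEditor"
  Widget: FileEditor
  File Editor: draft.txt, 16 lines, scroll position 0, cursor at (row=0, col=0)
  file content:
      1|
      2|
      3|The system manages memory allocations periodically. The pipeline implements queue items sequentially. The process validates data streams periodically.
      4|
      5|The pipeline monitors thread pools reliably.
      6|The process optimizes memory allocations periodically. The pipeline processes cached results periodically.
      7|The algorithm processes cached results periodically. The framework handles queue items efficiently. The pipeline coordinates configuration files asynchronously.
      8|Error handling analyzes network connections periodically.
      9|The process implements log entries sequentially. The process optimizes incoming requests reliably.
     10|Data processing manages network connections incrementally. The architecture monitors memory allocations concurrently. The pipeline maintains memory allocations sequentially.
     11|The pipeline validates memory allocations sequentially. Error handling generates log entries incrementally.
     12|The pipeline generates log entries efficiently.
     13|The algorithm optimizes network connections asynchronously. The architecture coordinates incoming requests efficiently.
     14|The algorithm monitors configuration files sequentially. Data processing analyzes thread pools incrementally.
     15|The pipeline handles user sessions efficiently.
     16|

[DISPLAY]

                                               
━━━━━━━━━━━━━━━━━━━━━━━━━━━┓                   
 Spreadsheet               ┃                   
───────────────────────────┨                   
A1:                        ┃                   
  ┏━━━━━━━━━━━━━━━━━━━━━┓  ┃                   
--┃ FileEditor          ┃--┃                   
  ┠─────────────────────┨  ┃                   
  ┃█                   ▲┃  ┃                   
  ┃                    █┃━━━━━━━━━━━┓          
  ┃The system manages m░┃Tree       ┃          
━━┃                    ░┃───────────┨          
  ┃The pipeline monitor░┃           ┃          
  ┃The process optimize░┃lpers.txt  ┃          
  ┃The algorithm proces░┃th.py      ┃          
  ┃Error handling analy░┃c/         ┃          
  ┃The process implemen░┃static/    ┃          
  ┃Data processing mana░┃] config.ht┃          
  ┃The pipeline validat░┃] server.to┃          
  ┃The pipeline generat░┃main.h     ┃          
  ┃The algorithm optimi░┃Makefile   ┃          
  ┃The algorithm monito▼┃━━━━━━━━━━━┛          
  ┗━━━━━━━━━━━━━━━━━━━━━┛                      


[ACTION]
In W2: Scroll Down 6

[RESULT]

                                               
━━━━━━━━━━━━━━━━━━━━━━━━━━━┓                   
 Spreadsheet               ┃                   
───────────────────────────┨                   
A1:                        ┃                   
  ┏━━━━━━━━━━━━━━━━━━━━━┓  ┃                   
--┃ FileEditor          ┃--┃                   
  ┠─────────────────────┨  ┃                   
  ┃The system manages m▲┃  ┃                   
  ┃                    ░┃━━━━━━━━━━━┓          
  ┃The pipeline monitor░┃Tree       ┃          
━━┃The process optimize░┃───────────┨          
  ┃The algorithm proces░┃           ┃          
  ┃Error handling analy░┃lpers.txt  ┃          
  ┃The process implemen░┃th.py      ┃          
  ┃Data processing mana░┃c/         ┃          
  ┃The pipeline validat░┃static/    ┃          
  ┃The pipeline generat░┃] config.ht┃          
  ┃The algorithm optimi░┃] server.to┃          
  ┃The algorithm monito░┃main.h     ┃          
  ┃The pipeline handles█┃Makefile   ┃          
  ┃                    ▼┃━━━━━━━━━━━┛          
  ┗━━━━━━━━━━━━━━━━━━━━━┛                      


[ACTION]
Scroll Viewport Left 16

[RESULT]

                                               
               ┏━━━━━━━━━━━━━━━━━━━━━━━━━━━┓   
               ┃ Spreadsheet               ┃   
               ┠───────────────────────────┨   
               ┃A1:                        ┃   
               ┃  ┏━━━━━━━━━━━━━━━━━━━━━┓  ┃   
               ┃--┃ FileEditor          ┃--┃   
               ┃  ┠─────────────────────┨  ┃   
               ┃  ┃The system manages m▲┃  ┃   
               ┃  ┃                    ░┃━━━━━━
               ┃  ┃The pipeline monitor░┃Tree  
               ┗━━┃The process optimize░┃──────
                  ┃The algorithm proces░┃      
                  ┃Error handling analy░┃lpers.
                  ┃The process implemen░┃th.py 
                  ┃Data processing mana░┃c/    
                  ┃The pipeline validat░┃static
                  ┃The pipeline generat░┃] conf
                  ┃The algorithm optimi░┃] serv
                  ┃The algorithm monito░┃main.h
                  ┃The pipeline handles█┃Makefi
                  ┃                    ▼┃━━━━━━
                  ┗━━━━━━━━━━━━━━━━━━━━━┛      


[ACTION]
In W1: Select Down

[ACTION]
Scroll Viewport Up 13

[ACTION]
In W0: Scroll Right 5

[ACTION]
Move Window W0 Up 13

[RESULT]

               ┏━━━━━━━━━━━━━━━━━━━━━━━━━━━┓   
               ┃ Spreadsheet               ┃   
               ┠───────────────────────────┨   
               ┃A1:                        ┃   
               ┃       F       G       H   ┃   
               ┃--┏━━━━━━━━━━━━━━━━━━━━━┓--┃   
               ┃  ┃ FileEditor          ┃  ┃   
               ┃  ┠─────────────────────┨  ┃   
               ┃  ┃The system manages m▲┃  ┃   
               ┃  ┃                    ░┃━━━━━━
               ┗━━┃The pipeline monitor░┃Tree  
                  ┃The process optimize░┃──────
                  ┃The algorithm proces░┃      
                  ┃Error handling analy░┃lpers.
                  ┃The process implemen░┃th.py 
                  ┃Data processing mana░┃c/    
                  ┃The pipeline validat░┃static
                  ┃The pipeline generat░┃] conf
                  ┃The algorithm optimi░┃] serv
                  ┃The algorithm monito░┃main.h
                  ┃The pipeline handles█┃Makefi
                  ┃                    ▼┃━━━━━━
                  ┗━━━━━━━━━━━━━━━━━━━━━┛      


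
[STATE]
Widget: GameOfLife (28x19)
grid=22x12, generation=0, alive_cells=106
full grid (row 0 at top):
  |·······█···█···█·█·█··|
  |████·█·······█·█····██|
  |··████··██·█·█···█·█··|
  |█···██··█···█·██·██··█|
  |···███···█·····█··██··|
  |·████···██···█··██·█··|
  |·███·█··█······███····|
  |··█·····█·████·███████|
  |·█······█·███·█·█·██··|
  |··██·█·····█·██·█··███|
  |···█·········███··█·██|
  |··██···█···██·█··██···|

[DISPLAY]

Gen: 0                      
·······█···█···█·█·█··      
████·█·······█·█····██      
··████··██·█·█···█·█··      
█···██··█···█·██·██··█      
···███···█·····█··██··      
·████···██···█··██·█··      
·███·█··█······███····      
··█·····█·████·███████      
·█······█·███·█·█·██··      
··██·█·····█·██·█··███      
···█·········███··█·██      
··██···█···██·█··██···      
                            
                            
                            
                            
                            
                            


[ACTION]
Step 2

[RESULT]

Gen: 2                      
·██················██·      
███··██·█·····███·██·█      
·█····█·█·████·█···█·█      
·█······█·█·█··█·····█      
·██····█··█·█··██·███·      
·······█····███····██·      
··········█████·······      
··█····██·███·········      
·········███··········      
··███·····██·····█····      
····█·····███···█·███·      
···············█████··      
                            
                            
                            
                            
                            
                            


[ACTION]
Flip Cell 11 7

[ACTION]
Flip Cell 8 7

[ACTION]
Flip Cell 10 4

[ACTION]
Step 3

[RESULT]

Gen: 5                      
······█···███·██·████·      
·██··█·██████·█······█      
········█···██····██·█      
·····██·█·█·███···█··█      
█·█····█·····█····█·██      
·█·····██······█·████·      
··········██··········      
······█·█·············      
·······█··········██··      
······················      
···············█·██···      
···············███····      
                            
                            
                            
                            
                            
                            


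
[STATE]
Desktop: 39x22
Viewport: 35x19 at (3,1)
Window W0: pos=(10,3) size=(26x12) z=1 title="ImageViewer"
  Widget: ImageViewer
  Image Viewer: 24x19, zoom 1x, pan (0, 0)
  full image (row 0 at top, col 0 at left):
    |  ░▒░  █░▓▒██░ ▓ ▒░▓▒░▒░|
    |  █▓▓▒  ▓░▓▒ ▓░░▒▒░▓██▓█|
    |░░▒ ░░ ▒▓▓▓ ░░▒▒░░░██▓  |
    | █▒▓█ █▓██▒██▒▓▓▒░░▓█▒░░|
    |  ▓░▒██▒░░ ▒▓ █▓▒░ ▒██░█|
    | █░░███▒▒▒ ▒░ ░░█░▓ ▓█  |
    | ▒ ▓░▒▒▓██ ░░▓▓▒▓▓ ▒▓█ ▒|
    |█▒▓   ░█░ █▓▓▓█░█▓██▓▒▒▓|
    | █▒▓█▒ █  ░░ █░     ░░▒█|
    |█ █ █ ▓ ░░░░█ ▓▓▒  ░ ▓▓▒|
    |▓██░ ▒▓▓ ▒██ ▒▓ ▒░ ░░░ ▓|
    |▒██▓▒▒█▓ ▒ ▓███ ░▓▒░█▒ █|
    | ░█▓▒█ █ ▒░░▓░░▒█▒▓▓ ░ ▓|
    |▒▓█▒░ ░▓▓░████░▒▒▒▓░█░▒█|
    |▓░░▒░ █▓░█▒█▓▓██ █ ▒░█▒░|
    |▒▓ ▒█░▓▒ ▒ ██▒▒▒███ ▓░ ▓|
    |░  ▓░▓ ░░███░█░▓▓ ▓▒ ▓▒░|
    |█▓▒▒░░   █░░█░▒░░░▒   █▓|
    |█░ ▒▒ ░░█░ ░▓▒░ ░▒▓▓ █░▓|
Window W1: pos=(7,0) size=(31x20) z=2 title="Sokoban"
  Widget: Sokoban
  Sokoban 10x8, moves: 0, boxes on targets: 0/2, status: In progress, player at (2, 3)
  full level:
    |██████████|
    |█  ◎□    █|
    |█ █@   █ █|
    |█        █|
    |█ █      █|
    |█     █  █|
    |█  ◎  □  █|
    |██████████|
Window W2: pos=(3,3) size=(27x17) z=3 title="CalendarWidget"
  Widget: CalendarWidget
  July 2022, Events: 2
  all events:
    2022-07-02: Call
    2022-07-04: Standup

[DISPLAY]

    ┃ Sokoban                     ┃
    ┠─────────────────────────────┨
┏━━━━━━━━━━━━━━━━━━━━━━━━━┓       ┃
┃ CalendarWidget          ┃       ┃
┠─────────────────────────┨       ┃
┃        July 2022        ┃       ┃
┃Mo Tu We Th Fr Sa Su     ┃       ┃
┃             1  2*  3    ┃       ┃
┃ 4*  5  6  7  8  9 10    ┃       ┃
┃11 12 13 14 15 16 17     ┃       ┃
┃18 19 20 21 22 23 24     ┃       ┃
┃25 26 27 28 29 30 31     ┃       ┃
┃                         ┃       ┃
┃                         ┃       ┃
┃                         ┃       ┃
┃                         ┃       ┃
┃                         ┃       ┃
┃                         ┃       ┃
┗━━━━━━━━━━━━━━━━━━━━━━━━━┛━━━━━━━┛


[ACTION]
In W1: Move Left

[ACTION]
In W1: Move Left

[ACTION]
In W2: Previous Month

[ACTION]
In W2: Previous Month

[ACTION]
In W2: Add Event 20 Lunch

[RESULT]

    ┃ Sokoban                     ┃
    ┠─────────────────────────────┨
┏━━━━━━━━━━━━━━━━━━━━━━━━━┓       ┃
┃ CalendarWidget          ┃       ┃
┠─────────────────────────┨       ┃
┃         May 2022        ┃       ┃
┃Mo Tu We Th Fr Sa Su     ┃       ┃
┃                   1     ┃       ┃
┃ 2  3  4  5  6  7  8     ┃       ┃
┃ 9 10 11 12 13 14 15     ┃       ┃
┃16 17 18 19 20* 21 22    ┃       ┃
┃23 24 25 26 27 28 29     ┃       ┃
┃30 31                    ┃       ┃
┃                         ┃       ┃
┃                         ┃       ┃
┃                         ┃       ┃
┃                         ┃       ┃
┃                         ┃       ┃
┗━━━━━━━━━━━━━━━━━━━━━━━━━┛━━━━━━━┛


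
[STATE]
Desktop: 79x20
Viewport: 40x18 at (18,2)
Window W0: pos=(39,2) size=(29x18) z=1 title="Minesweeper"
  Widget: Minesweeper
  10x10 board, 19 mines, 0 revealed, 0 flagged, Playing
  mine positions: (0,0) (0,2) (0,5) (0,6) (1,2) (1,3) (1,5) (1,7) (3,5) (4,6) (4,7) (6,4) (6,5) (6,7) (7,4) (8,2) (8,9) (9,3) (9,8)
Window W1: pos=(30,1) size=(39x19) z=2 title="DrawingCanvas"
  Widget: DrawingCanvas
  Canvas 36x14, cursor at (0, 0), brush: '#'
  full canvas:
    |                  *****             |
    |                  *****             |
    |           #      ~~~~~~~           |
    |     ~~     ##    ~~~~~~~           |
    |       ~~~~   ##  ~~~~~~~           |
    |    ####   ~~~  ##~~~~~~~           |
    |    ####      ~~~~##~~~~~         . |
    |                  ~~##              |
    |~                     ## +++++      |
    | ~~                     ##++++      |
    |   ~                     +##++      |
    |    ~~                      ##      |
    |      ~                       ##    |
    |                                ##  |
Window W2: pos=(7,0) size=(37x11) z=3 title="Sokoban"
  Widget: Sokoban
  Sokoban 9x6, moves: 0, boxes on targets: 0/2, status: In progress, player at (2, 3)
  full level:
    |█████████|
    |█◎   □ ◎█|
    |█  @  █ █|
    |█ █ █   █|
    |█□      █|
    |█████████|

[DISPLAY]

─────────────────────────┨s             
                         ┃──────────────
                         ┃     *****    
                         ┃     *****    
                         ┃     ~~~~~~~  
                         ┃#    ~~~~~~~  
                         ┃ ##  ~~~~~~~  
0/2                      ┃~  ##~~~~~~~  
━━━━━━━━━━━━━━━━━━━━━━━━━┛ ~~~~##~~~~~  
            ┃                  ~~##     
            ┃~                     ## ++
            ┃ ~~                     ##+
            ┃   ~                     +#
            ┃    ~~                     
            ┃      ~                    
            ┃                           
            ┃                           
            ┗━━━━━━━━━━━━━━━━━━━━━━━━━━━


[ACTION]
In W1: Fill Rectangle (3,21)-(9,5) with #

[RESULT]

─────────────────────────┨s             
                         ┃──────────────
                         ┃     *****    
                         ┃     *****    
                         ┃     ~~~~~~~  
                         ┃#########~~~  
                         ┃#########~~~  
0/2                      ┃#########~~~  
━━━━━━━━━━━━━━━━━━━━━━━━━┛#########~~~  
            ┃     #################     
            ┃~    ################### ++
            ┃ ~~  #################  ##+
            ┃   ~                     +#
            ┃    ~~                     
            ┃      ~                    
            ┃                           
            ┃                           
            ┗━━━━━━━━━━━━━━━━━━━━━━━━━━━


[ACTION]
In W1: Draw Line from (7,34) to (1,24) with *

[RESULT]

─────────────────────────┨s             
                         ┃──────────────
                         ┃     *****    
                         ┃     ***** *  
                         ┃     ~~~~~~~**
                         ┃#########~~~  
                         ┃#########~~~  
0/2                      ┃#########~~~  
━━━━━━━━━━━━━━━━━━━━━━━━━┛#########~~~  
            ┃     #################     
            ┃~    ################### ++
            ┃ ~~  #################  ##+
            ┃   ~                     +#
            ┃    ~~                     
            ┃      ~                    
            ┃                           
            ┃                           
            ┗━━━━━━━━━━━━━━━━━━━━━━━━━━━


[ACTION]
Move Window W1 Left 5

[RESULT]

─────────────────────────┨              
                         ┃──────────────
                         ┃*****         
                         ┃***** *       
                         ┃~~~~~~~**     
                         ┃####~~~  **   
                         ┃####~~~    *  
0/2                      ┃####~~~     **
━━━━━━━━━━━━━━━━━━━━━━━━━┛####~~~       
       ┃     #################          
       ┃~    ################### +++++  
       ┃ ~~  #################  ##++++  
       ┃   ~                     +##++  
       ┃    ~~                      ##  
       ┃      ~                       ##
       ┃                                
       ┃                                
       ┗━━━━━━━━━━━━━━━━━━━━━━━━━━━━━━━━


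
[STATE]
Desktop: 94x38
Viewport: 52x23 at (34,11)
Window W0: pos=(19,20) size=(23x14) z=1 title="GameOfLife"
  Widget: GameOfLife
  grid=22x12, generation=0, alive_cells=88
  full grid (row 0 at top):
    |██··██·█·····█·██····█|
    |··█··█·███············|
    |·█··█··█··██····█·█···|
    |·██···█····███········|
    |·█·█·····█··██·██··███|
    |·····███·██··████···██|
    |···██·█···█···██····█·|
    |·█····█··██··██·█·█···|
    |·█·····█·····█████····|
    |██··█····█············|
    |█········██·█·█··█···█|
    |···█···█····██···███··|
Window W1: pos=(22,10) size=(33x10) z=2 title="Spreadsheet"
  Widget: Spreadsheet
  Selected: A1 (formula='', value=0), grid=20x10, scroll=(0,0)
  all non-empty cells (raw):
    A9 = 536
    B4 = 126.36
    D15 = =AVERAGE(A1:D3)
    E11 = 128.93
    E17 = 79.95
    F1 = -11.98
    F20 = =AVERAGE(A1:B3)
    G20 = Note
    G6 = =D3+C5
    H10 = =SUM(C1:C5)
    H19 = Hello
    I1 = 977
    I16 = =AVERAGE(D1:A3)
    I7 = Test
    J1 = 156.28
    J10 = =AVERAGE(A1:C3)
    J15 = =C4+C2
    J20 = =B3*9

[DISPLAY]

t                   ┃                               
────────────────────┨                               
                    ┃                               
    B       C       ┃                               
--------------------┃                               
]       0       0   ┃                               
0       0       0   ┃                               
0       0       0   ┃                               
━━━━━━━━━━━━━━━━━━━━┛                               
━━━━━━━┓                                            
       ┃                                            
───────┨                                            
       ┃                                            
·······┃                                            
··█·█··┃                                            
·······┃                                            
·██··██┃                                            
███···█┃                                            
██····█┃                                            
█·█·█··┃                                            
████···┃                                            
·······┃                                            
━━━━━━━┛                                            


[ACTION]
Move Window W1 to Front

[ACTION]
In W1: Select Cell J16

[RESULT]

t                   ┃                               
────────────────────┨                               
                    ┃                               
    B       C       ┃                               
--------------------┃                               
0       0       0   ┃                               
0       0       0   ┃                               
0       0       0   ┃                               
━━━━━━━━━━━━━━━━━━━━┛                               
━━━━━━━┓                                            
       ┃                                            
───────┨                                            
       ┃                                            
·······┃                                            
··█·█··┃                                            
·······┃                                            
·██··██┃                                            
███···█┃                                            
██····█┃                                            
█·█·█··┃                                            
████···┃                                            
·······┃                                            
━━━━━━━┛                                            


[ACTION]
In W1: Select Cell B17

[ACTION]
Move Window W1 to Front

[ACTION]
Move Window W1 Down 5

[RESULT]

                                                    
                                                    
                                                    
                                                    
━━━━━━━━━━━━━━━━━━━━┓                               
t                   ┃                               
────────────────────┨                               
                    ┃                               
    B       C       ┃                               
--------------------┃                               
0       0       0   ┃                               
0       0       0   ┃                               
0       0       0   ┃                               
━━━━━━━━━━━━━━━━━━━━┛                               
··█·█··┃                                            
·······┃                                            
·██··██┃                                            
███···█┃                                            
██····█┃                                            
█·█·█··┃                                            
████···┃                                            
·······┃                                            
━━━━━━━┛                                            


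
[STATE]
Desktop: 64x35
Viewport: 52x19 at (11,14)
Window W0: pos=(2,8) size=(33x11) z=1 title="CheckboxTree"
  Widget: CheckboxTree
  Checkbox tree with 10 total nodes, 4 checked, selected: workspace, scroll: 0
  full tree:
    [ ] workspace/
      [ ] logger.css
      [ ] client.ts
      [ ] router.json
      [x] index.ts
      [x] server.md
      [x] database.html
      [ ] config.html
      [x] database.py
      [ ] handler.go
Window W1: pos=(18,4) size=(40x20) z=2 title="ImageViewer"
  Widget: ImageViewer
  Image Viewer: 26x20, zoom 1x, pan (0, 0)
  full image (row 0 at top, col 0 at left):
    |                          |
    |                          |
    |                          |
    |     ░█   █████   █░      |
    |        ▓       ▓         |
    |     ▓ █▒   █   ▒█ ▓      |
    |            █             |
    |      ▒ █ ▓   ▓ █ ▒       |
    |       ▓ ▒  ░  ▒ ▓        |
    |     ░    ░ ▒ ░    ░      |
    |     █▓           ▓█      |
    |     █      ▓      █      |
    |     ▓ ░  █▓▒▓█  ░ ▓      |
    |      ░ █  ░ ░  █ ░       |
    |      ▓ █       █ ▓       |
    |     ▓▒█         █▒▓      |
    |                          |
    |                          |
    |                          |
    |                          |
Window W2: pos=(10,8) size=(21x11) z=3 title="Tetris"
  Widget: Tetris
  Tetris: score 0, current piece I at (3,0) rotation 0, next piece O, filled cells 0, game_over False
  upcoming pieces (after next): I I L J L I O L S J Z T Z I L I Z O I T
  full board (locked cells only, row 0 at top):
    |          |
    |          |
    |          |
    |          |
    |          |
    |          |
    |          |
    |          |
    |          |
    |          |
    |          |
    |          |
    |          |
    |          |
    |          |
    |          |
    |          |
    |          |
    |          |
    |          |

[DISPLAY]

          │        ┃  ▓ █ ▒                   ┃     
          │        ┃░  ▒ ▓                    ┃     
          │        ┃▒ ░    ░                  ┃     
          │Score:  ┃      ▓█                  ┃     
━━━━━━━━━━━━━━━━━━━┛▓      █                  ┃     
       ┃     ▓ ░  █▓▒▓█  ░ ▓                  ┃     
       ┃      ░ █  ░ ░  █ ░                   ┃     
       ┃      ▓ █       █ ▓                   ┃     
       ┃     ▓▒█         █▒▓                  ┃     
       ┗━━━━━━━━━━━━━━━━━━━━━━━━━━━━━━━━━━━━━━┛     
                                                    
                                                    
                                                    
                                                    
                                                    
                                                    
                                                    
                                                    
                                                    


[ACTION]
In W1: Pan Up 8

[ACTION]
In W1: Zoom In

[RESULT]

          │        ┃██      ██████████      ██┃     
          │        ┃    ▓▓              ▓▓    ┃     
          │        ┃    ▓▓              ▓▓    ┃     
          │Score:  ┃  ██▒▒      ██      ▒▒██  ┃     
━━━━━━━━━━━━━━━━━━━┛  ██▒▒      ██      ▒▒██  ┃     
       ┃                        ██            ┃     
       ┃                        ██            ┃     
       ┃            ▒▒  ██  ▓▓      ▓▓  ██  ▒▒┃     
       ┃            ▒▒  ██  ▓▓      ▓▓  ██  ▒▒┃     
       ┗━━━━━━━━━━━━━━━━━━━━━━━━━━━━━━━━━━━━━━┛     
                                                    
                                                    
                                                    
                                                    
                                                    
                                                    
                                                    
                                                    
                                                    


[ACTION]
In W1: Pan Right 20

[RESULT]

          │        ┃    ██░░                  ┃     
          │        ┃▓▓                        ┃     
          │        ┃▓▓                        ┃     
          │Score:  ┃▒▒██  ▓▓                  ┃     
━━━━━━━━━━━━━━━━━━━┛▒▒██  ▓▓                  ┃     
       ┃    ██                                ┃     
       ┃    ██                                ┃     
       ┃▓▓      ▓▓  ██  ▒▒                    ┃     
       ┃▓▓      ▓▓  ██  ▒▒                    ┃     
       ┗━━━━━━━━━━━━━━━━━━━━━━━━━━━━━━━━━━━━━━┛     
                                                    
                                                    
                                                    
                                                    
                                                    
                                                    
                                                    
                                                    
                                                    


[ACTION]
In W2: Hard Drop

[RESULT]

          │        ┃    ██░░                  ┃     
          │        ┃▓▓                        ┃     
          │        ┃▓▓                        ┃     
   ████   │Score:  ┃▒▒██  ▓▓                  ┃     
━━━━━━━━━━━━━━━━━━━┛▒▒██  ▓▓                  ┃     
       ┃    ██                                ┃     
       ┃    ██                                ┃     
       ┃▓▓      ▓▓  ██  ▒▒                    ┃     
       ┃▓▓      ▓▓  ██  ▒▒                    ┃     
       ┗━━━━━━━━━━━━━━━━━━━━━━━━━━━━━━━━━━━━━━┛     
                                                    
                                                    
                                                    
                                                    
                                                    
                                                    
                                                    
                                                    
                                                    


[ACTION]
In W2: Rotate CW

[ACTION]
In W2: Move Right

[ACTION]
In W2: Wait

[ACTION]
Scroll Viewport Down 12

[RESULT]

          │        ┃▓▓                        ┃     
   ████   │Score:  ┃▒▒██  ▓▓                  ┃     
━━━━━━━━━━━━━━━━━━━┛▒▒██  ▓▓                  ┃     
       ┃    ██                                ┃     
       ┃    ██                                ┃     
       ┃▓▓      ▓▓  ██  ▒▒                    ┃     
       ┃▓▓      ▓▓  ██  ▒▒                    ┃     
       ┗━━━━━━━━━━━━━━━━━━━━━━━━━━━━━━━━━━━━━━┛     
                                                    
                                                    
                                                    
                                                    
                                                    
                                                    
                                                    
                                                    
                                                    
                                                    
                                                    


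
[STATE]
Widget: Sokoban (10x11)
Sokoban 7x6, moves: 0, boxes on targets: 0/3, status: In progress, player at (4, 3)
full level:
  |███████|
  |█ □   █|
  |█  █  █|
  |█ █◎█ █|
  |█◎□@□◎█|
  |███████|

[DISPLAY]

███████   
█ □   █   
█  █  █   
█ █◎█ █   
█◎□@□◎█   
███████   
Moves: 0  
          
          
          
          


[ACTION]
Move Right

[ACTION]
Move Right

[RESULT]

███████   
█ □   █   
█  █  █   
█ █◎█ █   
█◎□ @■█   
███████   
Moves: 1  
          
          
          
          


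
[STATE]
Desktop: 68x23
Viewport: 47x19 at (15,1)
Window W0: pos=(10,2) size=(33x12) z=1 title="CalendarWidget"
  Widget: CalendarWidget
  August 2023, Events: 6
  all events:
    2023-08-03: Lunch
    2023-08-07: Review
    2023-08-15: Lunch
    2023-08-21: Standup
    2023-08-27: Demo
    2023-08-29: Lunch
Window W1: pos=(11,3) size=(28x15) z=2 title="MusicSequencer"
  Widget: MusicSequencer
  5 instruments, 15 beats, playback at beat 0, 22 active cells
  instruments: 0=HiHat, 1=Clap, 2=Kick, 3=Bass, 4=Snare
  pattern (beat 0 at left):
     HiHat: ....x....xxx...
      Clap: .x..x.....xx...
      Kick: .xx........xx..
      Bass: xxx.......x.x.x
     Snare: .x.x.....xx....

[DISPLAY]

                                               
━━━━━━━━━━━━━━━━━━━━━━━━━━━┓                   
━━━━━━━━━━━━━━━━━━━━━━━┓   ┃                   
sicSequencer           ┃───┨                   
───────────────────────┨   ┃                   
   ▼12345678901234     ┃   ┃                   
Hat····█····███···     ┃   ┃                   
lap·█··█·····██···     ┃   ┃                   
ick·██········██··     ┃   ┃                   
ass███·······█·█·█     ┃   ┃                   
are·█·█·····██····     ┃   ┃                   
                       ┃   ┃                   
                       ┃━━━┛                   
                       ┃                       
                       ┃                       
                       ┃                       
━━━━━━━━━━━━━━━━━━━━━━━┛                       
                                               
                                               


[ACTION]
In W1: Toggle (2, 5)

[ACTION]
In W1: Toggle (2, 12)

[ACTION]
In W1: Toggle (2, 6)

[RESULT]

                                               
━━━━━━━━━━━━━━━━━━━━━━━━━━━┓                   
━━━━━━━━━━━━━━━━━━━━━━━┓   ┃                   
sicSequencer           ┃───┨                   
───────────────────────┨   ┃                   
   ▼12345678901234     ┃   ┃                   
Hat····█····███···     ┃   ┃                   
lap·█··█·····██···     ┃   ┃                   
ick·██··██····█···     ┃   ┃                   
ass███·······█·█·█     ┃   ┃                   
are·█·█·····██····     ┃   ┃                   
                       ┃   ┃                   
                       ┃━━━┛                   
                       ┃                       
                       ┃                       
                       ┃                       
━━━━━━━━━━━━━━━━━━━━━━━┛                       
                                               
                                               


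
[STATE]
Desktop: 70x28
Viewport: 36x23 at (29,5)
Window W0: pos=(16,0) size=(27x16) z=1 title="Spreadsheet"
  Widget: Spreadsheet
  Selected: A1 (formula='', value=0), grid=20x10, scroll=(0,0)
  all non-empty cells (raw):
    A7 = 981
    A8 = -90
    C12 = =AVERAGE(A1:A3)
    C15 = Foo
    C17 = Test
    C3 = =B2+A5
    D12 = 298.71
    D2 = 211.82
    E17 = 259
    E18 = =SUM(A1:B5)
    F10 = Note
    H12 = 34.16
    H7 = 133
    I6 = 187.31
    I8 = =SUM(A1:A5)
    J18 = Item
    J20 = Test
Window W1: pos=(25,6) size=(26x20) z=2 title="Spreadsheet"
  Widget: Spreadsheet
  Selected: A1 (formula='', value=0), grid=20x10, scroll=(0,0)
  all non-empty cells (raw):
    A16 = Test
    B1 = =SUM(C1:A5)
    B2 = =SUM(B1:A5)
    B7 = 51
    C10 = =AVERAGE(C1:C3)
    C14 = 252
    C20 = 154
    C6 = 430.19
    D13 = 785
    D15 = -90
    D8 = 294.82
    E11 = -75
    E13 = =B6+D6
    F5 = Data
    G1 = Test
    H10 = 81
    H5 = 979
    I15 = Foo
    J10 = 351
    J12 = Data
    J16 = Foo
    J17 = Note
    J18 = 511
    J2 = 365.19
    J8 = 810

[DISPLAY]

-------------┃                      
━━━━━━━━━━━━━━━━━━━━━┓              
readsheet            ┃              
─────────────────────┨              
                     ┃              
    A       B       C┃              
---------------------┃              
      [0]#CIRC!      ┃              
        0#CIRC!      ┃              
        0       0    ┃              
        0       0    ┃              
        0       0    ┃              
        0       0  43┃              
        0      51    ┃              
        0       0    ┃              
        0       0    ┃              
        0       0    ┃              
        0       0    ┃              
        0       0    ┃              
        0       0    ┃              
━━━━━━━━━━━━━━━━━━━━━┛              
                                    
                                    


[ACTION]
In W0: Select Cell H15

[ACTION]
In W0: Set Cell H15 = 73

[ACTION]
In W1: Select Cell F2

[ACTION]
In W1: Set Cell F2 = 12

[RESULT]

-------------┃                      
━━━━━━━━━━━━━━━━━━━━━┓              
readsheet            ┃              
─────────────────────┨              
 12                  ┃              
    A       B       C┃              
---------------------┃              
        0#CIRC!      ┃              
        0#CIRC!      ┃              
        0       0    ┃              
        0       0    ┃              
        0       0    ┃              
        0       0  43┃              
        0      51    ┃              
        0       0    ┃              
        0       0    ┃              
        0       0    ┃              
        0       0    ┃              
        0       0    ┃              
        0       0    ┃              
━━━━━━━━━━━━━━━━━━━━━┛              
                                    
                                    


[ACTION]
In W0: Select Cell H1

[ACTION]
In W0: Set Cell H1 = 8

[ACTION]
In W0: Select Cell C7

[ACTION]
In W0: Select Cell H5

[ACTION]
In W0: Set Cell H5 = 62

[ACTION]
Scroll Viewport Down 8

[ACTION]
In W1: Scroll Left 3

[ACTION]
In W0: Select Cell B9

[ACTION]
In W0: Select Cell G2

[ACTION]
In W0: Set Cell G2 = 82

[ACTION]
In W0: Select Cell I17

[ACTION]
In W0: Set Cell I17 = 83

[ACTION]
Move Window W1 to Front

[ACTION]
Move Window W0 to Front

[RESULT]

-------------┃                      
       0     ┃━━━━━━━┓              
       0     ┃       ┃              
       0     ┃───────┨              
       0     ┃       ┃              
       0     ┃      C┃              
       0     ┃-------┃              
       0     ┃!      ┃              
       0     ┃!      ┃              
       0     ┃  0    ┃              
━━━━━━━━━━━━━┛  0    ┃              
        0       0    ┃              
        0       0  43┃              
        0      51    ┃              
        0       0    ┃              
        0       0    ┃              
        0       0    ┃              
        0       0    ┃              
        0       0    ┃              
        0       0    ┃              
━━━━━━━━━━━━━━━━━━━━━┛              
                                    
                                    
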